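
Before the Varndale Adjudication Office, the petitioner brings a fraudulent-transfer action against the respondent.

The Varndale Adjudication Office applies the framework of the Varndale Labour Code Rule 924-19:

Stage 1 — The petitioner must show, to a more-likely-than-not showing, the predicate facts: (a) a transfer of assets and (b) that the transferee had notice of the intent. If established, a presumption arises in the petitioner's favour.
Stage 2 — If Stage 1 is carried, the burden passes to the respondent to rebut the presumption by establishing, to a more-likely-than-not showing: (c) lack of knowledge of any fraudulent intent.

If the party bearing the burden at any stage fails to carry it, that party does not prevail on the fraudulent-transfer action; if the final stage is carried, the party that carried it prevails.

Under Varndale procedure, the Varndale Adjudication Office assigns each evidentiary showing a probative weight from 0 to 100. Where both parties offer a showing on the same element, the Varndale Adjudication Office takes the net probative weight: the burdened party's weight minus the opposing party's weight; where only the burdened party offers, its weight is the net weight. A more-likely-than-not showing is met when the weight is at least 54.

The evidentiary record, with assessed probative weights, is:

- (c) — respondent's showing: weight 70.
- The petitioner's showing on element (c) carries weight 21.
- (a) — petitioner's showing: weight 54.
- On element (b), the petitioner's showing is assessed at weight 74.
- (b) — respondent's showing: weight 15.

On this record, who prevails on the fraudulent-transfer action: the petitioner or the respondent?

Stage 1 (petitioner, a more-likely-than-not showing, weight is at least 54): (a) 54 ≥ 54 — meets; (b) net 74−15=59 ≥ 54 — meets.
  All elements met. The burden passes to the respondent.
Stage 2 (respondent, a more-likely-than-not showing, weight is at least 54): (c) net 70−21=49 < 54 — fails.
  Not every element is met, so the respondent fails to carry Stage 2.
The petitioner prevails.

petitioner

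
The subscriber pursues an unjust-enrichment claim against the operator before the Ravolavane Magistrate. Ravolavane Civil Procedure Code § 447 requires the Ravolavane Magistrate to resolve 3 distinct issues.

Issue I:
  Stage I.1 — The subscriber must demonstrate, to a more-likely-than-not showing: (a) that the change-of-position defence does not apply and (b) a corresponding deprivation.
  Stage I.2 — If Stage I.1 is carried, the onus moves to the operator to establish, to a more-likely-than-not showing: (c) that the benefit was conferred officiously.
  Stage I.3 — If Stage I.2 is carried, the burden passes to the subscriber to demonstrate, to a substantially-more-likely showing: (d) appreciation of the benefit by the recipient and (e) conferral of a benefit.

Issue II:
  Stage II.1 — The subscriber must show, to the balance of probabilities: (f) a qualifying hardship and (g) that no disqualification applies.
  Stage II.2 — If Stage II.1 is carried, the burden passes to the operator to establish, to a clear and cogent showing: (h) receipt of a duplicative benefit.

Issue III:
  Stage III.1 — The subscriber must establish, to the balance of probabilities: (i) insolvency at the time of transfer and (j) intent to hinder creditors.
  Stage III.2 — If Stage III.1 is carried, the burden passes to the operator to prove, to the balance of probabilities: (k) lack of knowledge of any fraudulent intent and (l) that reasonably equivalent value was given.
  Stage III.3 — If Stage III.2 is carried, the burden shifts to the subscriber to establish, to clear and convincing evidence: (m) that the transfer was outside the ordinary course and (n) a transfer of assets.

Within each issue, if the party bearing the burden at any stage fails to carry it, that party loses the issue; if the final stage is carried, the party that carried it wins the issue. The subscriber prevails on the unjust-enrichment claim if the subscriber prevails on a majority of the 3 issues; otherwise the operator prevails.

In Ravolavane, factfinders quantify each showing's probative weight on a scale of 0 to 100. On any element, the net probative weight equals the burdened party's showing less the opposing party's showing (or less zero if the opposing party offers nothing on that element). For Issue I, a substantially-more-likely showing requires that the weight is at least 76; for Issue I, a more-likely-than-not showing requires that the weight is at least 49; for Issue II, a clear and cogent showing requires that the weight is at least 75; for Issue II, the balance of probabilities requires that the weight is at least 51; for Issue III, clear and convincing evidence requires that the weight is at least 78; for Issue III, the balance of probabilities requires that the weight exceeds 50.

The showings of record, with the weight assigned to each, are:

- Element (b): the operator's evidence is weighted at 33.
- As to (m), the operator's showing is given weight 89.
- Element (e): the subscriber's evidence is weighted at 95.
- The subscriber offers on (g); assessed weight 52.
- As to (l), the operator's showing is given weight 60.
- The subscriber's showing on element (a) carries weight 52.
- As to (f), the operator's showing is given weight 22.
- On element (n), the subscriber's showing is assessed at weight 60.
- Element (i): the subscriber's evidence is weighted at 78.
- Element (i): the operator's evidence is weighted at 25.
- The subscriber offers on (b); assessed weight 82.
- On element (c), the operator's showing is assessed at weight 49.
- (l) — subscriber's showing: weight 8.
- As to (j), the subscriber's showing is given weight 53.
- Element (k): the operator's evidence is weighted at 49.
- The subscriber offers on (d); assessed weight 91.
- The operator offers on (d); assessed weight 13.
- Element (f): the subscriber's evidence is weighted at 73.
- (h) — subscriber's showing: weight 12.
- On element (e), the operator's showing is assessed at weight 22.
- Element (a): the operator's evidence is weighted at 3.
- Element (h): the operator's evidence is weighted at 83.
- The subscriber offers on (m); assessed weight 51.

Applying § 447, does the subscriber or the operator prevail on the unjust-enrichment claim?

subscriber

— Issue I —
Stage I.1 — burden on subscriber; standard: a more-likely-than-not showing (weight is at least 49).
    (a): 52 − 3 = 49 ≥ 49 [met]
    (b): 82 − 33 = 49 ≥ 49 [met]
  All elements met. The burden passes to the operator.
Stage I.2 — burden on operator; standard: a more-likely-than-not showing (weight is at least 49).
    (c): 49 ≥ 49 [met]
  Stage I.2 is satisfied; the onus moves to the subscriber.
Stage I.3 — burden on subscriber; standard: a substantially-more-likely showing (weight is at least 76).
    (d): 91 − 13 = 78 ≥ 76 [met]
    (e): 95 − 22 = 73 < 76 [not met]
  Stage I.3 not carried; the subscriber fails its burden.
The operator prevails on this issue.
— Issue II —
Stage II.1 (subscriber, the balance of probabilities, weight is at least 51): (f) net 73−22=51 ≥ 51 — meets; (g) 52 ≥ 51 — meets.
  The subscriber carries Stage II.1; the operator now bears the burden.
Stage II.2 (operator, a clear and cogent showing, weight is at least 75): (h) net 83−12=71 < 75 — fails.
  The operator does not carry Stage II.2.
The subscriber prevails on this issue.
— Issue III —
At Stage III.1 the subscriber must meet the balance of probabilities (weight exceeds 50): on (i) the weight is 78 less the opposing 25 gives net 53, which does exceed 50, so (i) meets the standard; on (j) the weight is 53, > 50, so (j) meets the standard.
  The subscriber carries Stage III.1; the operator now bears the burden.
At Stage III.2 the operator must meet the balance of probabilities (weight exceeds 50): on (k) the weight is 49, which does not exceed 50, so (k) does not meet the standard; on (l) the weight is 60 less the opposing 8 gives net 52, > 50, so (l) meets the standard.
  Stage III.2 not carried; the operator fails its burden.
So the subscriber prevails on this issue.
Per-issue: Issue I → operator; Issue II → subscriber; Issue III → subscriber. The subscriber must prevail on a majority of issues; overall, the subscriber prevails.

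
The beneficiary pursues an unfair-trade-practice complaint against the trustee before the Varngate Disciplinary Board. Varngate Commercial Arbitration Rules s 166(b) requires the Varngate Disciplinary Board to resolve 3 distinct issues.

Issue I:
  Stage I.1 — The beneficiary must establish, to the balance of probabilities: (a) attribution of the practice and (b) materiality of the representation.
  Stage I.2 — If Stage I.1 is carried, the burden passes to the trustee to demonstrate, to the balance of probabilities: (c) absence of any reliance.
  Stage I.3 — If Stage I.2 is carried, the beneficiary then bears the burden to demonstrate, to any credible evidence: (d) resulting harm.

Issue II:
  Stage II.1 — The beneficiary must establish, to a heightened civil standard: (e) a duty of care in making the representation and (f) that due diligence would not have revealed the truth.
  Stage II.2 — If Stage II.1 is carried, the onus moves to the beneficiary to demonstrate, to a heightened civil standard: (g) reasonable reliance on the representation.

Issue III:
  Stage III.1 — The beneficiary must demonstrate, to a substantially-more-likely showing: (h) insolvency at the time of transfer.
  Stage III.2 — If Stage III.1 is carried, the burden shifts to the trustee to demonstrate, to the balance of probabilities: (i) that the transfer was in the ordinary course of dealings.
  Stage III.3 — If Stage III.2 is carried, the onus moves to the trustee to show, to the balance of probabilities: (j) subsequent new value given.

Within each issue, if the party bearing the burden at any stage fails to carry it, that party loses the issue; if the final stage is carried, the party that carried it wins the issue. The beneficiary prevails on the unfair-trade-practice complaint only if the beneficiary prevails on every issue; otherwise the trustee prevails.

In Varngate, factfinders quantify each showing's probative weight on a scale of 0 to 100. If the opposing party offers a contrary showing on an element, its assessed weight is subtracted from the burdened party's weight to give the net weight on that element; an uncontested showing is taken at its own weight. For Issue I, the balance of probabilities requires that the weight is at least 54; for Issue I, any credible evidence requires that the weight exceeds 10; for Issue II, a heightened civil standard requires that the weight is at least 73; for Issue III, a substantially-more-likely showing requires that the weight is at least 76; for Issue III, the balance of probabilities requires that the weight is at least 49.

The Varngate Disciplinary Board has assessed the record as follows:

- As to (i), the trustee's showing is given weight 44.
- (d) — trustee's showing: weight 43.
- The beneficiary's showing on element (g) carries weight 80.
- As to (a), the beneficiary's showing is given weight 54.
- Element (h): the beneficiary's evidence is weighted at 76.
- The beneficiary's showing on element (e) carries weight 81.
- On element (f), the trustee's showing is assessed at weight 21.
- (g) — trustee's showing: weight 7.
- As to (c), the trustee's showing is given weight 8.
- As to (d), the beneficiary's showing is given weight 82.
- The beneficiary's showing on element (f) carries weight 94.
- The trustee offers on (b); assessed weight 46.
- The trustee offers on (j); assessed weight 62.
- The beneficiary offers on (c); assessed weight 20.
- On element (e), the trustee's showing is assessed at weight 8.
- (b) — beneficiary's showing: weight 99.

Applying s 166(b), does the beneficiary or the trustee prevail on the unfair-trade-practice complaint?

— Issue I —
Stage I.1 — burden on beneficiary; standard: the balance of probabilities (weight is at least 54).
    (a): 54 ≥ 54 [met]
    (b): 99 − 46 = 53 < 54 [not met]
  Not every element is met, so the beneficiary fails to carry Stage I.1.
The analysis ends at Stage I.1; the trustee prevails on this issue.
— Issue II —
Stage II.1 — burden on beneficiary; standard: a heightened civil standard (weight is at least 73).
    (e): 81 − 8 = 73 ≥ 73 [met]
    (f): 94 − 21 = 73 ≥ 73 [met]
  Stage II.1 is satisfied; the beneficiary continues to bear the burden.
Stage II.2 — burden on beneficiary; standard: a heightened civil standard (weight is at least 73).
    (g): 80 − 7 = 73 ≥ 73 [met]
  Stage II.2 carried; the final stage is satisfied.
All stages carried — the beneficiary prevails on this issue.
— Issue III —
Stage III.1 (beneficiary, a substantially-more-likely showing, weight is at least 76): (h) 76 ≥ 76 — meets.
  All elements met. The burden passes to the trustee.
Stage III.2 (trustee, the balance of probabilities, weight is at least 49): (i) 44 < 49 — fails.
  Not every element is met, so the trustee fails to carry Stage III.2.
The analysis ends at Stage III.2; the beneficiary prevails on this issue.
Per-issue: Issue I → trustee; Issue II → beneficiary; Issue III → beneficiary. The beneficiary must prevail on every issue; overall, the trustee prevails.

trustee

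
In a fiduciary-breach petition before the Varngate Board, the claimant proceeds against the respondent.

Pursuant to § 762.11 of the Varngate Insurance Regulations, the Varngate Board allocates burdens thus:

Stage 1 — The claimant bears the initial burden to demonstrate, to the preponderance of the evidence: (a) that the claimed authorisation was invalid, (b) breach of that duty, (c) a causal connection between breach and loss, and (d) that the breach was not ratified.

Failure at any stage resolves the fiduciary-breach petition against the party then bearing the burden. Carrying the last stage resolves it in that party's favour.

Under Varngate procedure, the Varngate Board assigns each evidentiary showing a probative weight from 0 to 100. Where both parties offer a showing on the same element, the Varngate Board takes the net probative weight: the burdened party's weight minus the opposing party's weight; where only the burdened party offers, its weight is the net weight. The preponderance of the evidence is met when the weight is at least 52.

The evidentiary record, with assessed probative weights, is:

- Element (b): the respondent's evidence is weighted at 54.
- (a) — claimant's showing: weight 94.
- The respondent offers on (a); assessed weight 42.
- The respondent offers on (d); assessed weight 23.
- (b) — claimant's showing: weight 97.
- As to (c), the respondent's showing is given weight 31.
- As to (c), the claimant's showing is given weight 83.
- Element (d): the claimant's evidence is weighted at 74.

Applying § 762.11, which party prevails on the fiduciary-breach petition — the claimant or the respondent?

At Stage 1 the claimant must meet the preponderance of the evidence (weight is at least 52): on (a) the weight is 94 less the opposing 42 gives net 52, which does reach 52, so (a) meets the standard; on (b) the weight is 97 less the opposing 54 gives net 43, which does not reach 52, so (b) does not meet the standard; on (c) the weight is 83 less the opposing 31 gives net 52, ≥ 52, so (c) meets the standard; on (d) the weight is 74 less the opposing 23 gives net 51, < 52, so (d) does not meet the standard.
  The claimant does not carry Stage 1.
The respondent prevails.

respondent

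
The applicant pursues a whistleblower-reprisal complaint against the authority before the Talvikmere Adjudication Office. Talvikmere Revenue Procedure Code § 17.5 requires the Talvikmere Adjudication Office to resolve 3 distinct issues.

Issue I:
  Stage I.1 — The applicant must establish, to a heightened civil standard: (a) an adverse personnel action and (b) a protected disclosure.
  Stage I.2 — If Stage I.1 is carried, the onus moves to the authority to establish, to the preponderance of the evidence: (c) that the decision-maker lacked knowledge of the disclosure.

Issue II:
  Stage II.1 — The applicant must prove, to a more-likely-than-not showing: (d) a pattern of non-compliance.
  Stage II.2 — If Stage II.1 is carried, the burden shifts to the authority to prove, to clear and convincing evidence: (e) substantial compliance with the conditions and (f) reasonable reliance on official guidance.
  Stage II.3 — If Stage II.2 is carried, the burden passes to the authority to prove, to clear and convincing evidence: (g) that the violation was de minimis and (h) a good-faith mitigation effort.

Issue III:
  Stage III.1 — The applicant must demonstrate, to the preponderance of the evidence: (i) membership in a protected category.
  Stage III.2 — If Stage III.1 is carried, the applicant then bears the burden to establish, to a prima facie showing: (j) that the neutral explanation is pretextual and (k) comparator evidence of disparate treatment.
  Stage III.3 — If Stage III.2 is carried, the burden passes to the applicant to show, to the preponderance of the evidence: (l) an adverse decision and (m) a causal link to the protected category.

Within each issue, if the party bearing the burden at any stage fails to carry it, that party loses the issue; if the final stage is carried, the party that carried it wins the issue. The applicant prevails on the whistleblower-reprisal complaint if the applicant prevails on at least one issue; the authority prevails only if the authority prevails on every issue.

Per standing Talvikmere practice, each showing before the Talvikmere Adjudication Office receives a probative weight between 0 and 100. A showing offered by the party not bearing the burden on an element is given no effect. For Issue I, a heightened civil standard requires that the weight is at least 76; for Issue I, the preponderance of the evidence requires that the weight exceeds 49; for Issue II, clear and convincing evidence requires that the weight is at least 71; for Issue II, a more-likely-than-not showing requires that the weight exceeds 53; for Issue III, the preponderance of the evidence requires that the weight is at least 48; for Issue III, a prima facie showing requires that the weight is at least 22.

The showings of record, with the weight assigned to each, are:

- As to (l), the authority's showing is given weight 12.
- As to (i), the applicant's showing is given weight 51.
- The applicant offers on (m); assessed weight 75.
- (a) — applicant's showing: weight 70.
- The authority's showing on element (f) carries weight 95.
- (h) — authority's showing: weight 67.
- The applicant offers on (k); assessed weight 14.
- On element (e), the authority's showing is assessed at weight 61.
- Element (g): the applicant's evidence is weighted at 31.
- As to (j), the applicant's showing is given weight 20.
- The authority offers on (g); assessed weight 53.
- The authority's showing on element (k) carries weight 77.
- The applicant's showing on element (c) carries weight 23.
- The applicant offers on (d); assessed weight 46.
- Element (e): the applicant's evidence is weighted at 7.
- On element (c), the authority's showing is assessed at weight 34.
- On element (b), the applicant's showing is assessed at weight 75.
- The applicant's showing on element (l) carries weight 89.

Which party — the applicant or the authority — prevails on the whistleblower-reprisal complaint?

authority

— Issue I —
Stage I.1 — burden on applicant; standard: a heightened civil standard (weight is at least 76).
    (a): 70 < 76 [not met]
    (b): 75 < 76 [not met]
  Not every element is met, so the applicant fails to carry Stage I.1.
So the authority prevails on this issue.
— Issue II —
At Stage II.1 the applicant must meet a more-likely-than-not showing (weight exceeds 53): on (d) the weight is 46, ≤ 53, so (d) does not meet the standard.
  The applicant does not carry Stage II.1.
The authority prevails on this issue.
— Issue III —
At Stage III.1 the applicant must meet the preponderance of the evidence (weight is at least 48): on (i) the weight is 51, which does reach 48, so (i) meets the standard.
  Stage III.1 carried; the burden remains with the applicant.
At Stage III.2 the applicant must meet a prima facie showing (weight is at least 22): on (j) the weight is 20, which does not reach 22, so (j) does not meet the standard; on (k) the weight is 14 (the authority's 77 is given no effect), which does not reach 22, so (k) does not meet the standard.
  Stage III.2 not carried; the applicant fails its burden.
So the authority prevails on this issue.
Per-issue: Issue I → authority; Issue II → authority; Issue III → authority. The applicant must prevail on at least one issue; overall, the authority prevails.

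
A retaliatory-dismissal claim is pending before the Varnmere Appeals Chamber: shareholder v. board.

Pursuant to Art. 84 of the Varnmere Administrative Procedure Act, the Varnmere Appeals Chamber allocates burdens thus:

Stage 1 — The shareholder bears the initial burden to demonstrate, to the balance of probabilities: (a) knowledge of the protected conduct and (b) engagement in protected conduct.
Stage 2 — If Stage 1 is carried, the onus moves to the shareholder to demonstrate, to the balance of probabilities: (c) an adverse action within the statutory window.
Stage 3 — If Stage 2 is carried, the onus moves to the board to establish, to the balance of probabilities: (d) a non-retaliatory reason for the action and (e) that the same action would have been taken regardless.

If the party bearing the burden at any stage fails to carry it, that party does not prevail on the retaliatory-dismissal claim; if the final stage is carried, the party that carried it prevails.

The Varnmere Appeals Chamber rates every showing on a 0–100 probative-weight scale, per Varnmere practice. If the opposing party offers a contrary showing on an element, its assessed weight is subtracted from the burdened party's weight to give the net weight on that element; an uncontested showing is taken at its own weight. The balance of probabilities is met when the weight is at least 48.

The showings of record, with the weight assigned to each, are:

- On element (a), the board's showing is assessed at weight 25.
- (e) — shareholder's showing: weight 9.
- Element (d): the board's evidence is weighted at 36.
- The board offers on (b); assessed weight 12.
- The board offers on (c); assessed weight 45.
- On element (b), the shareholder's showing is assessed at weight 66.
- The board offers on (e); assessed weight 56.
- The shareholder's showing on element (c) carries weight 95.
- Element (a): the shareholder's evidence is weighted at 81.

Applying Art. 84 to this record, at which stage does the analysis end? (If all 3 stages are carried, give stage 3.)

Stage 1 (shareholder, the balance of probabilities, weight is at least 48): (a) net 81−25=56 ≥ 48 — meets; (b) net 66−12=54 ≥ 48 — meets.
  Stage 1 is satisfied; the shareholder continues to bear the burden.
Stage 2 (shareholder, the balance of probabilities, weight is at least 48): (c) net 95−45=50 ≥ 48 — meets.
  Stage 2 carried; the burden shifts to the board.
Stage 3 (board, the balance of probabilities, weight is at least 48): (d) 36 < 48 — fails; (e) net 56−9=47 < 48 — fails.
  The board does not carry Stage 3.
The shareholder prevails.

stage 3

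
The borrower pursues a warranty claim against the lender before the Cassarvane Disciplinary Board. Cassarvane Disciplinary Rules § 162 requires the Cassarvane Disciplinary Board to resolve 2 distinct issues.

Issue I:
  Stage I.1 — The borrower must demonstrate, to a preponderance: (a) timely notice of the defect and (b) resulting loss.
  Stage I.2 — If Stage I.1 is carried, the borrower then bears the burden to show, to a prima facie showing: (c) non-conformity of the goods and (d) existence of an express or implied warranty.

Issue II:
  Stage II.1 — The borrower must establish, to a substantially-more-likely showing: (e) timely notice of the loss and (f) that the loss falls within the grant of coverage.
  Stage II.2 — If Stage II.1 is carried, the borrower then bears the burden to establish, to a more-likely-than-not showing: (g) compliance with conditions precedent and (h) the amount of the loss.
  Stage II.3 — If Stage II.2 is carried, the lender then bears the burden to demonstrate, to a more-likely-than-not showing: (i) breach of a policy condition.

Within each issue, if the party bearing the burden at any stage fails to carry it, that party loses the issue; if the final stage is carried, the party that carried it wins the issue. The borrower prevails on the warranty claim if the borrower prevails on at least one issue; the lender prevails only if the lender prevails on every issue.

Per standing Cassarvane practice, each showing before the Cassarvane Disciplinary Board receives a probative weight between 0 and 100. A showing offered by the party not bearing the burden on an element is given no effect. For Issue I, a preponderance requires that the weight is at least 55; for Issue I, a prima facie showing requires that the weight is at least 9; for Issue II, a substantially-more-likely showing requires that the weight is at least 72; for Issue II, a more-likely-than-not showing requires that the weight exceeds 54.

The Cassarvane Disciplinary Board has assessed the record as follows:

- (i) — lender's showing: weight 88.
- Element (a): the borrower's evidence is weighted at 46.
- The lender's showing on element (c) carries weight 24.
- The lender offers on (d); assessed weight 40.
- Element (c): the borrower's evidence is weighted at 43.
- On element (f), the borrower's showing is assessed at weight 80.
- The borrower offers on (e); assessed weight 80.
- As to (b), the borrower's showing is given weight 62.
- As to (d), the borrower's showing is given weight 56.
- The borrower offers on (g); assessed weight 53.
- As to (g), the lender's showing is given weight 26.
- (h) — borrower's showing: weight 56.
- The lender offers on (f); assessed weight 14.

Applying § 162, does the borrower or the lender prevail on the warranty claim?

lender

— Issue I —
Stage I.1 — burden on borrower; standard: a preponderance (weight is at least 55).
    (a): 46 < 55 [not met]
    (b): 62 ≥ 55 [met]
  Not every element is met, so the borrower fails to carry Stage I.1.
The lender prevails on this issue.
— Issue II —
At Stage II.1 the borrower must meet a substantially-more-likely showing (weight is at least 72): on (e) the weight is 80, ≥ 72, so (e) meets the standard; on (f) the weight is 80 (the lender's 14 is given no effect), ≥ 72, so (f) meets the standard.
  All elements met. The borrower retains the burden for Stage II.2.
At Stage II.2 the borrower must meet a more-likely-than-not showing (weight exceeds 54): on (g) the weight is 53 (the lender's 26 is given no effect), ≤ 54, so (g) does not meet the standard; on (h) the weight is 56, which does exceed 54, so (h) meets the standard.
  Stage II.2 not carried; the borrower fails its burden.
The analysis ends at Stage II.2; the lender prevails on this issue.
Per-issue: Issue I → lender; Issue II → lender. The borrower must prevail on at least one issue; overall, the lender prevails.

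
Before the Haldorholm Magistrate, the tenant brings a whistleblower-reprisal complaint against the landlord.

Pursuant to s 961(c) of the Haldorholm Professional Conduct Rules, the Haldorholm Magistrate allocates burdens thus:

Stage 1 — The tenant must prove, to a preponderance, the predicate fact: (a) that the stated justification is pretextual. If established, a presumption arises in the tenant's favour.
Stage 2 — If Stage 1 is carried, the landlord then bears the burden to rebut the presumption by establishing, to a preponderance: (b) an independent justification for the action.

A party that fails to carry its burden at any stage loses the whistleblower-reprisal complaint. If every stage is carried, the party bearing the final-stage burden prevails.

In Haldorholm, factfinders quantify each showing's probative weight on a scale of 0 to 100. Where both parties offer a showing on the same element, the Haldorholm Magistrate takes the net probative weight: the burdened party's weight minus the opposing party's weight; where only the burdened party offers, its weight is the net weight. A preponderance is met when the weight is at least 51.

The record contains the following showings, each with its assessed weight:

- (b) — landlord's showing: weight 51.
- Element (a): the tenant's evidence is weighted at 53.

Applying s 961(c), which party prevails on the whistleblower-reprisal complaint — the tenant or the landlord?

Stage 1 — burden on tenant; standard: a preponderance (weight is at least 51).
    (a): 53 ≥ 51 [met]
  Stage 1 is satisfied; the onus moves to the landlord.
Stage 2 — burden on landlord; standard: a preponderance (weight is at least 51).
    (b): 51 ≥ 51 [met]
  Stage 2 carried; the final stage is satisfied.
All stages carried — the landlord prevails.

landlord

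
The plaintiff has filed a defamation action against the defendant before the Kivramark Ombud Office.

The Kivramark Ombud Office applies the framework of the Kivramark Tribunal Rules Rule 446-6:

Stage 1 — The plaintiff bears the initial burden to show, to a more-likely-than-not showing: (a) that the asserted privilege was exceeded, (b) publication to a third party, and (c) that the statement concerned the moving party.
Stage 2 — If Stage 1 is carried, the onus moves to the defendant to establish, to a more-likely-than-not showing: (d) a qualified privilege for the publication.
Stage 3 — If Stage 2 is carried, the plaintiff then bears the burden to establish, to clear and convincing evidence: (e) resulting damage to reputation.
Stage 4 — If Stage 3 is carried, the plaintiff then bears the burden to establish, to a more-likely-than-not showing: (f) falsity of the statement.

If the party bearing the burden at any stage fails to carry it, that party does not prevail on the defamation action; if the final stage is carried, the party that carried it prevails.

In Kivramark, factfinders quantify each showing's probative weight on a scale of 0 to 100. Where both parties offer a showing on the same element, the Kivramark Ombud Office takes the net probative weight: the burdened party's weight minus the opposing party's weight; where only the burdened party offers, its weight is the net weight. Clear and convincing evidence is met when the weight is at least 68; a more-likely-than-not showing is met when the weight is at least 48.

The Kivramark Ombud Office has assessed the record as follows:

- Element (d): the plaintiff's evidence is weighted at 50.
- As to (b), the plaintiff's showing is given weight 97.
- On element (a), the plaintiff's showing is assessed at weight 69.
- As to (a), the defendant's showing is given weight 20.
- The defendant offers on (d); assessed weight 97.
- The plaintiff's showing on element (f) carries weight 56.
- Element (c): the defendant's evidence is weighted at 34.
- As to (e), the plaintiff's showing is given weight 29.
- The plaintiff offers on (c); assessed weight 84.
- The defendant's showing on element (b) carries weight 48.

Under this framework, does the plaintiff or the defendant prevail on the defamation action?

plaintiff

At Stage 1 the plaintiff must meet a more-likely-than-not showing (weight is at least 48): on (a) the weight is 69 less the opposing 20 gives net 49, which does reach 48, so (a) meets the standard; on (b) the weight is 97 less the opposing 48 gives net 49, ≥ 48, so (b) meets the standard; on (c) the weight is 84 less the opposing 34 gives net 50, ≥ 48, so (c) meets the standard.
  All elements met. The burden passes to the defendant.
At Stage 2 the defendant must meet a more-likely-than-not showing (weight is at least 48): on (d) the weight is 97 less the opposing 50 gives net 47, < 48, so (d) does not meet the standard.
  Not every element is met, so the defendant fails to carry Stage 2.
The plaintiff prevails.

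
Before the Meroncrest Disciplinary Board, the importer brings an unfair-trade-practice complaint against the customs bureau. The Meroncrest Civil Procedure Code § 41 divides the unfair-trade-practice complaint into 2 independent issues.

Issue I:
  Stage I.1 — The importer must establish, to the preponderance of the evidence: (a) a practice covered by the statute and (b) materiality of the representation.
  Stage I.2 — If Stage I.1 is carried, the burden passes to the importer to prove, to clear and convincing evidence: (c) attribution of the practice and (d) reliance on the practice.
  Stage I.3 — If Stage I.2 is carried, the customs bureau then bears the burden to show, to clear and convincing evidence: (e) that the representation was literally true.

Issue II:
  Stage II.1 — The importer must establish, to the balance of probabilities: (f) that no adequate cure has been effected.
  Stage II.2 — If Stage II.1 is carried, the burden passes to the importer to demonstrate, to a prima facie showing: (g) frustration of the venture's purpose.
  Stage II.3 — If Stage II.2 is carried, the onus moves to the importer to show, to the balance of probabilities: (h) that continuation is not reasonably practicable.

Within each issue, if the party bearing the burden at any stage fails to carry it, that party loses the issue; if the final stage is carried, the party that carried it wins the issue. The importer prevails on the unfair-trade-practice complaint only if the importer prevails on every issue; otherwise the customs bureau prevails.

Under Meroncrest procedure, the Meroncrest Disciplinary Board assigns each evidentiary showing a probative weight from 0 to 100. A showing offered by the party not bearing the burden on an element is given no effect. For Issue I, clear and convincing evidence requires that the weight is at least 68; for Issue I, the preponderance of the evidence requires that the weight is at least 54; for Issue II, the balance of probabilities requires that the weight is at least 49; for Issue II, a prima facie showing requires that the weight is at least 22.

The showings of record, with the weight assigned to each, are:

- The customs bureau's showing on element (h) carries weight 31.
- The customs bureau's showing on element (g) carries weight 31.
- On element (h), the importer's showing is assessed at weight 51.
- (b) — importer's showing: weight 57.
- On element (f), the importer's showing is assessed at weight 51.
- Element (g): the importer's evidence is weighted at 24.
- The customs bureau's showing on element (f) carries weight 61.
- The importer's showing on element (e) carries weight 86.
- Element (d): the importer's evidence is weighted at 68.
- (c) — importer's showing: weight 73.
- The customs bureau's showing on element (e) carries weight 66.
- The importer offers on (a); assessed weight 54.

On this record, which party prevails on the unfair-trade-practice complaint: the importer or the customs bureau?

importer

— Issue I —
Stage I.1 (importer, the preponderance of the evidence, weight is at least 54): (a) 54 ≥ 54 — meets; (b) 57 ≥ 54 — meets.
  Stage I.1 carried; the burden remains with the importer.
Stage I.2 (importer, clear and convincing evidence, weight is at least 68): (c) 73 ≥ 68 — meets; (d) 68 ≥ 68 — meets.
  Stage I.2 carried; the burden shifts to the customs bureau.
Stage I.3 (customs bureau, clear and convincing evidence, weight is at least 68): (e) 66 (importer's 86 disregarded) < 68 — fails.
  Not every element is met, so the customs bureau fails to carry Stage I.3.
The analysis ends at Stage I.3; the importer prevails on this issue.
— Issue II —
Stage II.1 (importer, the balance of probabilities, weight is at least 49): (f) 51 (customs bureau's 61 disregarded) ≥ 49 — meets.
  All elements met. The importer retains the burden for Stage II.2.
Stage II.2 (importer, a prima facie showing, weight is at least 22): (g) 24 (customs bureau's 31 disregarded) ≥ 22 — meets.
  All elements met. The importer retains the burden for Stage II.3.
Stage II.3 (importer, the balance of probabilities, weight is at least 49): (h) 51 (customs bureau's 31 disregarded) ≥ 49 — meets.
  Stage II.3 carried; the final stage is satisfied.
Every stage carried; the importer prevails on this issue.
Per-issue: Issue I → importer; Issue II → importer. The importer must prevail on every issue; overall, the importer prevails.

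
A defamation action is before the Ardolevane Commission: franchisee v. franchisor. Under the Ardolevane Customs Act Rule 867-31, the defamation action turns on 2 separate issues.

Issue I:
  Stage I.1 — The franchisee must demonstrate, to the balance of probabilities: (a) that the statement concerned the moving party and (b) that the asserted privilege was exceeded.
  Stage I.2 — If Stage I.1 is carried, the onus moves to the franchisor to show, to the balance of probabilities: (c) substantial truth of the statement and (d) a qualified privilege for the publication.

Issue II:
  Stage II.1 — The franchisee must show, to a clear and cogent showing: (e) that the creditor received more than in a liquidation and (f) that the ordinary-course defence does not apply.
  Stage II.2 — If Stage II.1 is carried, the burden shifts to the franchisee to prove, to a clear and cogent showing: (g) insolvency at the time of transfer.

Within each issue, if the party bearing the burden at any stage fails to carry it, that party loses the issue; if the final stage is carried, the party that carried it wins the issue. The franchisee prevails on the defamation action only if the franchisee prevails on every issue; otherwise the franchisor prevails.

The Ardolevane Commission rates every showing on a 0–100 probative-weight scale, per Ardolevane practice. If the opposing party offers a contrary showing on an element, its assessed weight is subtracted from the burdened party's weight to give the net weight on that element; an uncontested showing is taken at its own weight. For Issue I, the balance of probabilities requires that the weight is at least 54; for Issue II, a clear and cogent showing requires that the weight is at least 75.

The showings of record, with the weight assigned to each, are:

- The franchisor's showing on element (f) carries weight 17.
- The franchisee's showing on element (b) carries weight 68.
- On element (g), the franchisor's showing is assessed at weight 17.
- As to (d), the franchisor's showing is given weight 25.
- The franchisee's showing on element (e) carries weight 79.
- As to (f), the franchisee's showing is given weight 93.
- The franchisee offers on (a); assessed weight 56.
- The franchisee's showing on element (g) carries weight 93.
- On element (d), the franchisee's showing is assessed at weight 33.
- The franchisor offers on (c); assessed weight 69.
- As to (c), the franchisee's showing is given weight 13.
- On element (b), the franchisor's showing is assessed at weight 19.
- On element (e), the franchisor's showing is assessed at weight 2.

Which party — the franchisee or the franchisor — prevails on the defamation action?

franchisor

— Issue I —
At Stage I.1 the franchisee must meet the balance of probabilities (weight is at least 54): on (a) the weight is 56, ≥ 54, so (a) meets the standard; on (b) the weight is 68 less the opposing 19 gives net 49, which does not reach 54, so (b) does not meet the standard.
  Stage I.1 not carried; the franchisee fails its burden.
So the franchisor prevails on this issue.
— Issue II —
Stage II.1 — burden on franchisee; standard: a clear and cogent showing (weight is at least 75).
    (e): 79 − 2 = 77 ≥ 75 [met]
    (f): 93 − 17 = 76 ≥ 75 [met]
  Stage II.1 carried; the burden remains with the franchisee.
Stage II.2 — burden on franchisee; standard: a clear and cogent showing (weight is at least 75).
    (g): 93 − 17 = 76 ≥ 75 [met]
  All elements met at the final stage.
Every stage carried; the franchisee prevails on this issue.
Per-issue: Issue I → franchisor; Issue II → franchisee. The franchisee must prevail on every issue; overall, the franchisor prevails.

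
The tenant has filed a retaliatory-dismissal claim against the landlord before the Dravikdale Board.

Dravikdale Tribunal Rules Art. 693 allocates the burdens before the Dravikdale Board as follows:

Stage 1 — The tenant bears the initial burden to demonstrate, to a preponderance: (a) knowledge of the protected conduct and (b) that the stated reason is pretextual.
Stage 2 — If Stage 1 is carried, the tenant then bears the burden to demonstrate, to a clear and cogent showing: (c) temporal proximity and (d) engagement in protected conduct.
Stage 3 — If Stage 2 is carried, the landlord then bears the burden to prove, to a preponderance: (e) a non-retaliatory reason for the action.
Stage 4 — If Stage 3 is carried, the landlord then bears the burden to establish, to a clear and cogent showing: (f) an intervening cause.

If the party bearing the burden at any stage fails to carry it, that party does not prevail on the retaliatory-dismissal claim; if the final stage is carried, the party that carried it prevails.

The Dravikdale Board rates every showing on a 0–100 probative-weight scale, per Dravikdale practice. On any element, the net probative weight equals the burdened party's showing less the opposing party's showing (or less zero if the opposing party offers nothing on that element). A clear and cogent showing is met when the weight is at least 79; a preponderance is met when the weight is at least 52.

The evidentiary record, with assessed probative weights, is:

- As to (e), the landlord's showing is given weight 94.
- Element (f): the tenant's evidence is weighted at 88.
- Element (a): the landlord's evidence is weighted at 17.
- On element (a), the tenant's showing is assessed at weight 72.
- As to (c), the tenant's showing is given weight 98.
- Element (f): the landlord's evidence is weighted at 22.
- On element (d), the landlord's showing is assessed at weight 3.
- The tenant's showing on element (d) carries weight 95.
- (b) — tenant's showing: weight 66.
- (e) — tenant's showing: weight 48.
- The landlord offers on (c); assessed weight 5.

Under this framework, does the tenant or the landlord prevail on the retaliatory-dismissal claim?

tenant

Stage 1 (tenant, a preponderance, weight is at least 52): (a) net 72−17=55 ≥ 52 — meets; (b) 66 ≥ 52 — meets.
  All elements met. The tenant retains the burden for Stage 2.
Stage 2 (tenant, a clear and cogent showing, weight is at least 79): (c) net 98−5=93 ≥ 79 — meets; (d) net 95−3=92 ≥ 79 — meets.
  Stage 2 carried; the burden shifts to the landlord.
Stage 3 (landlord, a preponderance, weight is at least 52): (e) net 94−48=46 < 52 — fails.
  Stage 3 not carried; the landlord fails its burden.
The tenant prevails.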